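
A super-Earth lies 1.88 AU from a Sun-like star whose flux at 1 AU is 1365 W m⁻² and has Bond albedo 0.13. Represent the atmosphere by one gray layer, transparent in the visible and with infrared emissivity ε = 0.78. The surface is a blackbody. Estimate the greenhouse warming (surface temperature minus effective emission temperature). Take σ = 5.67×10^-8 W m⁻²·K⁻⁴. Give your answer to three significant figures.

25.8 K

By the inverse-square law, S = 1365/1.88² = 386.2 W m⁻².
At the top of the atmosphere, σT_e⁴ = S(1−α)/4 = 84.00 W m⁻², giving T_e = 196.2 K.
Surface balance with a leaky layer gives σT_s⁴ = σT_e⁴·2/(2−ε), so T_s = T_e·[2/(2−0.78)]^(1/4) = 222.0 K.
T_s − T_e = 222.0 − 196.2 = 25.81 K.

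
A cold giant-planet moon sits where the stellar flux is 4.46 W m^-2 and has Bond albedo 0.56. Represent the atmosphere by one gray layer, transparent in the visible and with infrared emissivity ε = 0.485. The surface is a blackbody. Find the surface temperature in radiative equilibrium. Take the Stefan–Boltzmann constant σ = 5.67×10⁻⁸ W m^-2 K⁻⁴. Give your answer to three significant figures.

The planet radiates to space at T_e = [S(1−α)/(4σ)]^(1/4) = 54.24 K.
The surface balance (absorbed SW + ε·downward IR = σT_s⁴) with T_a⁴ = T_s⁴/2 reduces to T_s = T_e·[2/(2−ε)]^¼ = 58.14 K.

58.1 K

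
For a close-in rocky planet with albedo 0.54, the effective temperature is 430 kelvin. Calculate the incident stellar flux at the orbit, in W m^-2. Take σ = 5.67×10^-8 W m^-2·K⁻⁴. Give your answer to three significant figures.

16900 W m^-2

From S(1−α)/4 = σT⁴: S = 4σT⁴/(1−α).
σT⁴ = 5.67×10⁻⁸·(430)⁴ = 1938 W m^-2.
S = 4·1938/0.46 = 16860 W m^-2.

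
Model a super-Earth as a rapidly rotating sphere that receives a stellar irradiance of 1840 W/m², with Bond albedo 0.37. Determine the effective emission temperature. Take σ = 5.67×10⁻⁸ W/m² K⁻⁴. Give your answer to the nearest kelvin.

Absorbed flux (global mean): S(1−α)/4 = 1840·0.63/4 = 289.8 W/m².
In equilibrium σT⁴ equals this, so T = 267.4 K.

267 K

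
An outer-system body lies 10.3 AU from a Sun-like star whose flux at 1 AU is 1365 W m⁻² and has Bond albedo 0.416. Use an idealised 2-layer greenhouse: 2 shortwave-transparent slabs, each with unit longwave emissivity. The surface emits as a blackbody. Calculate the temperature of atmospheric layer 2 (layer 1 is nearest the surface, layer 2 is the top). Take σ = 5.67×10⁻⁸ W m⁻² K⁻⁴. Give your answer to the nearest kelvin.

76 kelvin

Flux at the orbit: S = 1365/(10.3)² = 12.87 W m⁻².
The effective emission temperature is T_e = [S(1−α)/(4σ)]^¼ = 75.87 K.
In the N-layer model, layer k (counted from the surface) has T_k = (N+1−k)^(1/4)·T_e.
T_2 = (1)^(1/4)·75.87 = 75.87 K.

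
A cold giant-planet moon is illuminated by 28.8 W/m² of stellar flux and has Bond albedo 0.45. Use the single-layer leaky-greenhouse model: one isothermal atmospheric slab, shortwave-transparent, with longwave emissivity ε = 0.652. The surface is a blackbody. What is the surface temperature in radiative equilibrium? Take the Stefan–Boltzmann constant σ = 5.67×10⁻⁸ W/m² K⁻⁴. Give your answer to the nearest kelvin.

101 K

The planet radiates to space at T_e = [S(1−α)/(4σ)]^(1/4) = 91.42 K.
For a single slab of emissivity ε, T_s⁴ = 2T_e⁴/(2−ε); thus T_s = 91.42·(1.484)^(1/4) = 100.9 K.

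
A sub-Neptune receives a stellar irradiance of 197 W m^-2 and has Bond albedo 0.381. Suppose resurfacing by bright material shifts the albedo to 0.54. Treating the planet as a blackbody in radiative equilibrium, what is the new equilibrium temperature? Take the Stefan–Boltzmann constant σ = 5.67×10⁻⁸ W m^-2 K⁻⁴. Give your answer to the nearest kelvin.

141 kelvin

New equilibrium: T₂ = [(1−0.54)·197.0/(4σ)]^(1/4) = 141.4 K.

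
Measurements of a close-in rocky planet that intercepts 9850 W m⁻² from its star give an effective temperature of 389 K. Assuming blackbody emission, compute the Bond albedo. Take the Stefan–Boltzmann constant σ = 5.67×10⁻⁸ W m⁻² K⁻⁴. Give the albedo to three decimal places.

0.473

Rearranging the radiative balance, α = 1 − 4σT⁴/S.
4σT⁴ = 4·5.67×10⁻⁸·(389)⁴ = 5193 W m⁻².
Hence α = 1 − 5193/9850 = 0.4728.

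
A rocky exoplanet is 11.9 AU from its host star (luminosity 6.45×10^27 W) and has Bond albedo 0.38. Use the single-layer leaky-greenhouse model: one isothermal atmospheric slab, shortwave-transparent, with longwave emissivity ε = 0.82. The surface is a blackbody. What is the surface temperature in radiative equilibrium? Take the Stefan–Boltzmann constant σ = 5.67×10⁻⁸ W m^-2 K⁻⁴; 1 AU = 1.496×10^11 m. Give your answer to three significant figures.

166 K

d = 11.9 × 1.496×10^11 m = 1.780×10^12 m.
S = L/(4πd²) = 162.0 W m^-2.
At the top of the atmosphere, σT_e⁴ = S(1−α)/4 = 25.10 W m^-2, giving T_e = 145.1 K.
Surface balance with a leaky layer gives σT_s⁴ = σT_e⁴·2/(2−ε), so T_s = T_e·[2/(2−0.82)]^(1/4) = 165.5 K.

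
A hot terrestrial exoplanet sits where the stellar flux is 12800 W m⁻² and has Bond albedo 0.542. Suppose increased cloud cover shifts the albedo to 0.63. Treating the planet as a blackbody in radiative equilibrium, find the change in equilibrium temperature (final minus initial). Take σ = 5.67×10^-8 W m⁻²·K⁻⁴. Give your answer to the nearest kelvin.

With α = 0.542, T₁ = 401.0 K.
Final:   T₂ = [S(1−0.63)/(4σ)]^(1/4) = 380.1 K.
Change: 380.1 − 401.0 = -20.83 K.

-21 kelvin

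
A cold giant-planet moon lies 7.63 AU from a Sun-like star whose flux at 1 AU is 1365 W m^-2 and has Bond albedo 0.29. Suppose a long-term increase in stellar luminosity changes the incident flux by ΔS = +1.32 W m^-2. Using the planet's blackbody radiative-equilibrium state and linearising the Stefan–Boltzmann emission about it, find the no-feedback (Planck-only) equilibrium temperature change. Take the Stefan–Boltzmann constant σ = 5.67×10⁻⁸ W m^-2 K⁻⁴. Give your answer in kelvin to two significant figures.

1.3 K

By the inverse-square law, S = 1365/7.63² = 23.45 W m^-2.
The baseline emission temperature is T_e = 92.56 K.
TOA radiative forcing: ΔF = (1−α)ΔS/4 = 0.71·(+1.32)/4 = 0.2343 W m^-2.
Planck response: λ_P = 4σT_e³ = 4·5.67×10⁻⁸·(92.56)³ = 0.1799 W m^-2/K.
Hence the no-feedback warming is ΔF/(4σT_e³) = 1.30 K.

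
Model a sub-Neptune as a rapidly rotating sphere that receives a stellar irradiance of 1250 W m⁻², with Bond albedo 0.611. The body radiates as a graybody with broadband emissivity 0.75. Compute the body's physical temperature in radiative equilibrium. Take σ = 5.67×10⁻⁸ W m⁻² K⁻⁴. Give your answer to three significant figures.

Absorbed flux (global mean): S(1−α)/4 = 1250·0.389/4 = 121.6 W m⁻².
Radiative balance εσT⁴ = 121.6 gives T = [121.6/(0.75·σ)]^(1/4) = 231.2 K.

231 kelvin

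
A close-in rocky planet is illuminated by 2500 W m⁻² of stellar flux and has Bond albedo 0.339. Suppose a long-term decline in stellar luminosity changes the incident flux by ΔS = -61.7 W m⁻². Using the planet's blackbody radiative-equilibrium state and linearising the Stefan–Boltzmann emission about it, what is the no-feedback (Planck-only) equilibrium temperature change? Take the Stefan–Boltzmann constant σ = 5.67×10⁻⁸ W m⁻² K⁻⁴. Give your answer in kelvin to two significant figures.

Unperturbed T_e = [2500·(1−0.339)/(4σ)]^¼ = 292.2 K.
Only a fraction (1−α) is absorbed and it's spread over 4πR², so ΔF = (1−α)ΔS/4 = -10.20 W m⁻².
Linearising σT⁴ gives d(σT⁴)/dT = 4σT_e³ = 5.656 W m⁻² per K.
ΔT₀ = ΔF/λ_P = -10.20/5.656 = -1.80 K.

-1.8 kelvin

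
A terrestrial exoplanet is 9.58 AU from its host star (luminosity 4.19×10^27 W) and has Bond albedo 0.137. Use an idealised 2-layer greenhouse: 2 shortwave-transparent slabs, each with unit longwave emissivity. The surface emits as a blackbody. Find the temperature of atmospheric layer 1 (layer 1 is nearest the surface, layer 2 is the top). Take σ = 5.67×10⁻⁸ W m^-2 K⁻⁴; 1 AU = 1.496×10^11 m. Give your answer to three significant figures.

d = 9.58 × 1.496×10^11 m = 1.433×10^12 m.
S = L/(4πd²) = 162.3 W m^-2.
OLR = S(1−α)/4 = 35.02 W m^-2; the top layer radiates at T_e = 157.7 K.
Each opaque layer satisfies 2T_j⁴ = T_{j−1}⁴ + T_{j+1}⁴, giving T_k⁴ = (N+1−k)T_e⁴.
With k = 1: T_1 = (2+1−1)^¼·157.7 K = 187.5 K.

187 kelvin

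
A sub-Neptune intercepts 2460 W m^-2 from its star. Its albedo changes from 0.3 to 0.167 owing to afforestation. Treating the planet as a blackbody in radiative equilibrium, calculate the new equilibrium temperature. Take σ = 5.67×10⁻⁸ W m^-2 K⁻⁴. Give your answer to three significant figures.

308 kelvin

T₂ = [S(1−α₂)/(4σ)]^(1/4) = [2460·0.833/(4σ)]^(1/4) = 308.3 K.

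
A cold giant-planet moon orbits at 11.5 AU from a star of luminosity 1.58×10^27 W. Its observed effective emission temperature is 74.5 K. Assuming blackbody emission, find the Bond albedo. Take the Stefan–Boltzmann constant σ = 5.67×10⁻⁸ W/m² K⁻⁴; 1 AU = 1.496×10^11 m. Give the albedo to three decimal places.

0.836

d = 11.5 × 1.496×10^11 m = 1.720×10^12 m.
S = L/(4πd²) = 42.48 W/m².
From σT⁴ = S(1−α)/4 we invert for α: 1−α = 4σT⁴/S.
4σT⁴ = 4·5.67×10⁻⁸·(74.5)⁴ = 6.987 W/m².
1−α = 6.987/42.48 = 0.1645, so α = 0.8355.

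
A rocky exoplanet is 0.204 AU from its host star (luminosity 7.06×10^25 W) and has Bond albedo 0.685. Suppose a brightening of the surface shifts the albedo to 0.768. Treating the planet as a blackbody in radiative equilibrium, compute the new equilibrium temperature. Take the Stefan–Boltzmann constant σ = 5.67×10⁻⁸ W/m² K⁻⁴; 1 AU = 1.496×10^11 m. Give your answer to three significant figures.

Orbital distance: d = 0.204 AU = 3.052×10^10 m.
S = L/(4πd²) = 6032 W/m².
New equilibrium: T₂ = [(1−0.768)·6032/(4σ)]^(1/4) = 280.3 K.

280 K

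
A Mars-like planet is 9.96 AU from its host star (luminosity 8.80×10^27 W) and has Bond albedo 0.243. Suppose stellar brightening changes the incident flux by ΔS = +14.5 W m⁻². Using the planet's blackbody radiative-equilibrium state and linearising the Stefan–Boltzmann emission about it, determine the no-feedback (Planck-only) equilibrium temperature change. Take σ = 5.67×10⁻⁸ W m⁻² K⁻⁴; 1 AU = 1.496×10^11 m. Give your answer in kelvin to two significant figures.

d = 9.96 × 1.496×10^11 m = 1.490×10^12 m.
Spreading L over a sphere of radius d: S = 8.80×10^27/(4π·1.49×10^12²) = 315.4 W m⁻².
Unperturbed T_e = [315.4·(1−0.243)/(4σ)]^¼ = 180.1 K.
TOA radiative forcing: ΔF = (1−α)ΔS/4 = 0.757·(+14.5)/4 = 2.744 W m⁻².
The Planck feedback parameter is 4σT_e³ = 1.326 W m⁻²/K.
ΔT₀ = ΔF/λ_P = 2.744/1.326 = 2.07 K.

2.1 kelvin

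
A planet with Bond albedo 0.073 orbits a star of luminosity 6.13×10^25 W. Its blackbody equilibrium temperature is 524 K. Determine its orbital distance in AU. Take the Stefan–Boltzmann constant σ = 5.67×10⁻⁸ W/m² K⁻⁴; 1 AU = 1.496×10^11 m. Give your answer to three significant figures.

0.109 AU

The flux needed for this T is 4σT⁴/(1−0.073) = 18450 W/m².
S = L/(4πd²) → d = √(L/4πS) = √(6.13×10^25/(4π·18450)) = 1.626×10^10 m = 0.1087 AU.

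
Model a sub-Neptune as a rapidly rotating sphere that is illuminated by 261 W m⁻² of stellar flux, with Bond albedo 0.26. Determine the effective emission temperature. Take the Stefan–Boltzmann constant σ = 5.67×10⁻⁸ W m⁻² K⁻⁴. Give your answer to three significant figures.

171 kelvin

Absorbed flux (global mean): S(1−α)/4 = 261.0·0.74/4 = 48.28 W m⁻².
In equilibrium σT⁴ equals this, so T = 170.8 K.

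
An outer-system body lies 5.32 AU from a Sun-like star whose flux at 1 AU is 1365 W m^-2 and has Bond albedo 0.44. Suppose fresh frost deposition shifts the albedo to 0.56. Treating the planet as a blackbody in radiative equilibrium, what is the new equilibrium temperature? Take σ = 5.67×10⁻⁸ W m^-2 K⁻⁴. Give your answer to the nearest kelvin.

98 kelvin

Flux at the orbit: S = 1365/(5.32)² = 48.23 W m^-2.
New equilibrium: T₂ = [(1−0.56)·48.23/(4σ)]^(1/4) = 98.35 K.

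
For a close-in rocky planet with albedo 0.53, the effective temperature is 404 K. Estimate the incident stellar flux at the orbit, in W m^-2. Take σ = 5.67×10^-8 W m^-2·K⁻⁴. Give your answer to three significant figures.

Invert the energy balance for S: S = 4σT⁴/(1−α).
σT⁴ = 5.67×10⁻⁸·(404)⁴ = 1510 W m^-2.
S = 4·1510/0.47 = 12850 W m^-2.

12900 W m^-2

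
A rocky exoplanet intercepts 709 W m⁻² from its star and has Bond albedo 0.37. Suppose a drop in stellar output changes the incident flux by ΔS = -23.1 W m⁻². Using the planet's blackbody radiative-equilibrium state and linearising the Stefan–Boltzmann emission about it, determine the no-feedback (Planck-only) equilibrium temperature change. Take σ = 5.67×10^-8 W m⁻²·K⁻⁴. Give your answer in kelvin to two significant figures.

-1.7 K

Unperturbed T_e = [709.0·(1−0.37)/(4σ)]^¼ = 210.7 K.
TOA radiative forcing: ΔF = (1−α)ΔS/4 = 0.63·(-23.1)/4 = -3.638 W m⁻².
The Planck feedback parameter is 4σT_e³ = 2.120 W m⁻²/K.
Hence the no-feedback warming is ΔF/(4σT_e³) = -1.72 K.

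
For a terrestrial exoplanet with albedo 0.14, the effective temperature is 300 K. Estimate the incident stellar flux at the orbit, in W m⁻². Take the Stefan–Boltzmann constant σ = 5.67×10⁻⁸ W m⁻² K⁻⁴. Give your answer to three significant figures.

2140 W m⁻²

From S(1−α)/4 = σT⁴: S = 4σT⁴/(1−α).
σT⁴ = 5.67×10⁻⁸·(300)⁴ = 459.3 W m⁻².
S = 4·459.3/0.86 = 2136 W m⁻².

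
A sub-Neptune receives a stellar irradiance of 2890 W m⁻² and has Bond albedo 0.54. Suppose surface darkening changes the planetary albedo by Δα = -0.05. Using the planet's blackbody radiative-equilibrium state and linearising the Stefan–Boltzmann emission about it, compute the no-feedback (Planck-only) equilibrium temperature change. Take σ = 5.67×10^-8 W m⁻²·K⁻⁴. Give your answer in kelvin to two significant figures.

7.5 K

The baseline emission temperature is T_e = 276.7 K.
ΔF = −(S/4)Δα = −(2890/4)×(-0.05) = 36.12 W m⁻².
Linearising σT⁴ gives d(σT⁴)/dT = 4σT_e³ = 4.805 W m⁻² per K.
ΔT₀ = ΔF/λ_P = 36.12/4.805 = 7.52 K.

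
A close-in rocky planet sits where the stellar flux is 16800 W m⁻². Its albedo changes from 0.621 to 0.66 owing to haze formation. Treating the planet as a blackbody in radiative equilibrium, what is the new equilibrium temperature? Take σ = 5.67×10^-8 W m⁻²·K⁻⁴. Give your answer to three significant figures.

New equilibrium: T₂ = [(1−0.66)·16800/(4σ)]^(1/4) = 398.4 K.

398 K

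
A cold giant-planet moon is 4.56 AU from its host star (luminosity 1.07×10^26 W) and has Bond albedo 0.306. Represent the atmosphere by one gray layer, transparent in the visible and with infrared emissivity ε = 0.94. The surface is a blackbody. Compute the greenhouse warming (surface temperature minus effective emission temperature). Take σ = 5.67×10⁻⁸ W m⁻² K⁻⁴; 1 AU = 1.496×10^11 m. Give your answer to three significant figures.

14.9 K

d = 4.56 × 1.496×10^11 m = 6.822×10^11 m.
Spreading L over a sphere of radius d: S = 1.07×10^26/(4π·6.82×10^11²) = 18.30 W m⁻².
At the top of the atmosphere, σT_e⁴ = S(1−α)/4 = 3.175 W m⁻², giving T_e = 86.50 K.
Surface balance with a leaky layer gives σT_s⁴ = σT_e⁴·2/(2−ε), so T_s = T_e·[2/(2−0.94)]^(1/4) = 101.4 K.
Greenhouse warming: T_s − T_e = 14.88 K.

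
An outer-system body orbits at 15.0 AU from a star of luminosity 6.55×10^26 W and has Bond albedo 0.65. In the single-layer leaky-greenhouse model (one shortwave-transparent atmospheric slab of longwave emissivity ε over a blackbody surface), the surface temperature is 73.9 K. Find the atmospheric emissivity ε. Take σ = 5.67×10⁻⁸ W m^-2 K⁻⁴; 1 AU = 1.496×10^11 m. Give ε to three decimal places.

0.929

d = 15.0 × 1.496×10^11 m = 2.244×10^12 m.
Spreading L over a sphere of radius d: S = 6.55×10^26/(4π·2.24×10^12²) = 10.35 W m^-2.
Effective temperature: T_e = [S(1−α)/(4σ)]^(1/4) = 63.22 K.
Inverting T_s⁴ = 2T_e⁴/(2−ε): (T_e/T_s)⁴ = 0.5356, so ε = 2(1 − 0.5356) = 0.9288.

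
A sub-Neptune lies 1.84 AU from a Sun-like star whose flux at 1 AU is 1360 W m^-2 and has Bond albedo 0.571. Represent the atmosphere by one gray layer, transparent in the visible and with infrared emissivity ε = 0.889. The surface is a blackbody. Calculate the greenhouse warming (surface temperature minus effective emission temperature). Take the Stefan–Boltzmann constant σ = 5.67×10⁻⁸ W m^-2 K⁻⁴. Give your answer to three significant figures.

26.3 K

By the inverse-square law, S = 1360/1.84² = 401.7 W m^-2.
At the top of the atmosphere, σT_e⁴ = S(1−α)/4 = 43.08 W m^-2, giving T_e = 166.0 K.
The surface balance (absorbed SW + ε·downward IR = σT_s⁴) with T_a⁴ = T_s⁴/2 reduces to T_s = T_e·[2/(2−ε)]^¼ = 192.3 K.
The atmosphere warms the surface by 26.29 K.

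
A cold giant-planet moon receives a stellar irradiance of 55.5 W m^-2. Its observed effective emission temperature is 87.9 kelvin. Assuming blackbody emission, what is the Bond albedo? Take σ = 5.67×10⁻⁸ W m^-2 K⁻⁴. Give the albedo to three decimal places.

Rearranging the radiative balance, α = 1 − 4σT⁴/S.
σT⁴ = 3.385 W m^-2, so 4σT⁴ = 13.54 W m^-2.
1−α = 13.54/55.50 = 0.2440, so α = 0.7560.

0.756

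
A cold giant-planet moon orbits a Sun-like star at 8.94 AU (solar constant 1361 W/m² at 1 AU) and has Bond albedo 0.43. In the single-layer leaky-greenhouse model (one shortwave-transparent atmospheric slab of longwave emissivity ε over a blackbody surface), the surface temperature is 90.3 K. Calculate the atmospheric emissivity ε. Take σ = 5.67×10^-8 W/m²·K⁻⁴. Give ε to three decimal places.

By the inverse-square law, S = 1361/8.94² = 17.03 W/m².
TOA balance gives T_e = 80.88 K.
T_s⁴ = T_e⁴·2/(2−ε) → ε = 2 − 2(T_e/T_s)⁴ = 2 − 2·(80.88/90.3)⁴ = 0.7127.

0.713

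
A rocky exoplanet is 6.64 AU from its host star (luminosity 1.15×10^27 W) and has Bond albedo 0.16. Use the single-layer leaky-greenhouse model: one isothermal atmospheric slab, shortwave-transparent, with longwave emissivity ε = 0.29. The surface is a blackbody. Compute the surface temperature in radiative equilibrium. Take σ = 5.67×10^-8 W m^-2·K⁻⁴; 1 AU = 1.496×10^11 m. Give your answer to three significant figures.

142 K

d = 6.64 × 1.496×10^11 m = 9.933×10^11 m.
Flux at the orbit: S = L/(4πd²) = 1.15×10^27/(4π·(9.93×10^11)²) = 92.74 W m^-2.
At the top of the atmosphere, σT_e⁴ = S(1−α)/4 = 19.48 W m^-2, giving T_e = 136.1 K.
Surface balance with a leaky layer gives σT_s⁴ = σT_e⁴·2/(2−ε), so T_s = T_e·[2/(2−0.29)]^(1/4) = 141.6 K.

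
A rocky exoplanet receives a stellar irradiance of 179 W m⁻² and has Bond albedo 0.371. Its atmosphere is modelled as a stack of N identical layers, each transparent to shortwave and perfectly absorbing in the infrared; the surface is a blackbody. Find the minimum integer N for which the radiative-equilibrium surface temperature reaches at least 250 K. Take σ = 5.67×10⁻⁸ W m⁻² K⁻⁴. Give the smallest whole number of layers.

OLR = S(1−α)/4 = 28.15 W m⁻²; the top layer radiates at T_e = 149.3 K.
T_s = (N+1)^(1/4)·T_e ≥ 250 K requires N+1 ≥ (T_s/T_e)⁴ = (250/149.3)⁴ = 7.869.
The minimum whole number is N = 7.

7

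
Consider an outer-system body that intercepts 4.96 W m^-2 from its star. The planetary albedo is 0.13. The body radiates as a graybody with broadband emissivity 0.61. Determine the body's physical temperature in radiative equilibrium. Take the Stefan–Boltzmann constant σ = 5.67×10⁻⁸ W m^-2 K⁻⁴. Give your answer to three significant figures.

Absorbed flux (global mean): S(1−α)/4 = 4.960·0.87/4 = 1.079 W m^-2.
Radiative balance εσT⁴ = 1.079 gives T = [1.079/(0.61·σ)]^(1/4) = 74.73 K.

74.7 K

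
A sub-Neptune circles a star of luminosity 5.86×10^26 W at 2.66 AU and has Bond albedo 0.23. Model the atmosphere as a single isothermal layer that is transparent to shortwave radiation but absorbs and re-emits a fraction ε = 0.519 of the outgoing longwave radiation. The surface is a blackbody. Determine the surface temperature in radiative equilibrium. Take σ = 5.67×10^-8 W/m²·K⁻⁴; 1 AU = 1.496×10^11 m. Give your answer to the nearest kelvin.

192 K

d = 2.66 × 1.496×10^11 m = 3.979×10^11 m.
S = L/(4πd²) = 294.5 W/m².
The planet radiates to space at T_e = [S(1−α)/(4σ)]^(1/4) = 177.8 K.
Surface balance with a leaky layer gives σT_s⁴ = σT_e⁴·2/(2−ε), so T_s = T_e·[2/(2−0.519)]^(1/4) = 191.7 K.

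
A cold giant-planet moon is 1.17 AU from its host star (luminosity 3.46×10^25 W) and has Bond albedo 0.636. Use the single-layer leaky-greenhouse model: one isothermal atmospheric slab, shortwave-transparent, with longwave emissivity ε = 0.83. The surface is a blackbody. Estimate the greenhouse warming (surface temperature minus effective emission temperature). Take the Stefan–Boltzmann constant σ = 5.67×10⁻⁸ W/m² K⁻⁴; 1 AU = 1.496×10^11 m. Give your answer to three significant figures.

15.7 K

d = 1.17 × 1.496×10^11 m = 1.750×10^11 m.
Spreading L over a sphere of radius d: S = 3.46×10^25/(4π·1.75×10^11²) = 89.87 W/m².
At the top of the atmosphere, σT_e⁴ = S(1−α)/4 = 8.178 W/m², giving T_e = 109.6 K.
The surface balance (absorbed SW + ε·downward IR = σT_s⁴) with T_a⁴ = T_s⁴/2 reduces to T_s = T_e·[2/(2−ε)]^¼ = 125.3 K.
The atmosphere warms the surface by 15.72 K.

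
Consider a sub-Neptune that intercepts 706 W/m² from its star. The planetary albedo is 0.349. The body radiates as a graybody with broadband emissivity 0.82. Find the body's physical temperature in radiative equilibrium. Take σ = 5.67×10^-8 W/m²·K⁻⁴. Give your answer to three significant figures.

Absorbed flux (global mean): S(1−α)/4 = 706.0·0.651/4 = 114.9 W/m².
Equating to εσT⁴ with ε = 0.82: T = (114.9/0.82σ)^(1/4) = 223.0 K.

223 kelvin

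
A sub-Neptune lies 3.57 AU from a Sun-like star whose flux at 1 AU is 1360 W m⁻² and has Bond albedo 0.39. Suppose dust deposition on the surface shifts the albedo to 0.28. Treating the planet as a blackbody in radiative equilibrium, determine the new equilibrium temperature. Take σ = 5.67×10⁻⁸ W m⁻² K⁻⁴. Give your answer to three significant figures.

136 K

By the inverse-square law, S = 1360/3.57² = 106.7 W m⁻².
With the new albedo, S(1−α₂)/4 = 19.21 W m⁻², so T₂ = 135.7 K.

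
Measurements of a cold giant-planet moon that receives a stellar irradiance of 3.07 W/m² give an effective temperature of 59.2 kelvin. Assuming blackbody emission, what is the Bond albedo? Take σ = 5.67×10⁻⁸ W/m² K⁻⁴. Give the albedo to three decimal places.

Energy balance: S(1−α)/4 = σT⁴, so 1−α = 4σT⁴/S.
4σT⁴ = 4·5.67×10⁻⁸·(59.2)⁴ = 2.786 W/m².
Hence α = 1 − 2.786/3.070 = 0.0926.

0.093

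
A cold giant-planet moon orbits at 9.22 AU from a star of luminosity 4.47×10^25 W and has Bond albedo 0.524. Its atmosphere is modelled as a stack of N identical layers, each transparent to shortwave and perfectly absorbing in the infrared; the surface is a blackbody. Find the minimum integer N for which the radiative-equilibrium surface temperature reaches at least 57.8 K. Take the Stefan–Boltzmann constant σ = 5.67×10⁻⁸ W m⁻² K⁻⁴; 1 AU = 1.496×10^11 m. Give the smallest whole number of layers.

2

d = 9.22 × 1.496×10^11 m = 1.379×10^12 m.
Flux at the orbit: S = L/(4πd²) = 4.47×10^25/(4π·(1.38×10^12)²) = 1.870 W m⁻².
OLR = S(1−α)/4 = 0.2225 W m⁻²; the top layer radiates at T_e = 44.51 K.
Since T_s⁴ = (N+1)T_e⁴, we need N ≥ (T_s/T_e)⁴ − 1 = 1.844.
The minimum whole number is N = 2.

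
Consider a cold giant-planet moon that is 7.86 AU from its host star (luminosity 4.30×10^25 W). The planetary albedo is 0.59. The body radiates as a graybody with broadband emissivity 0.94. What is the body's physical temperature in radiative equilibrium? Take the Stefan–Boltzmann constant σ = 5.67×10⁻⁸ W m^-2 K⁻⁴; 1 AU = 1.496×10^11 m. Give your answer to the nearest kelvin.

d = 7.86 × 1.496×10^11 m = 1.176×10^12 m.
Spreading L over a sphere of radius d: S = 4.30×10^25/(4π·1.18×10^12²) = 2.475 W m^-2.
The planet absorbs (1−α)S over its disc πR² and re-emits over 4πR², so the mean absorbed flux is (1−0.59)·2.475/4 = 0.2537 W m^-2.
Radiative balance εσT⁴ = 0.2537 gives T = [0.2537/(0.94·σ)]^(1/4) = 46.71 K.

47 K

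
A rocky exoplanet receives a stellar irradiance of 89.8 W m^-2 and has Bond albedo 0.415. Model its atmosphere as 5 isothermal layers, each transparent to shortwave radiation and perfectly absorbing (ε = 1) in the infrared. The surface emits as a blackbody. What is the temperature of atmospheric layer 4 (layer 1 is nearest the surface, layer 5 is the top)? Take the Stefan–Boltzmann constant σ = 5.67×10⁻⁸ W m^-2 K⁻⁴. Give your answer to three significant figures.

OLR = S(1−α)/4 = 13.13 W m^-2; the top layer radiates at T_e = 123.4 K.
Each opaque layer satisfies 2T_j⁴ = T_{j−1}⁴ + T_{j+1}⁴, giving T_k⁴ = (N+1−k)T_e⁴.
With k = 4: T_4 = (5+1−4)^¼·123.4 K = 146.7 K.

147 K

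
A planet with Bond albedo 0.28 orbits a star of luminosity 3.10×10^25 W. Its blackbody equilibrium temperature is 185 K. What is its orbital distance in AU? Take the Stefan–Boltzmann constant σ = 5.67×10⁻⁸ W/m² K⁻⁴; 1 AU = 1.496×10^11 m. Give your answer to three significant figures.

Energy balance gives S = 4σT⁴/(1−α) = 369.0 W/m².
Then d = [L/(4πS)]^(1/2) = 8.177×10^10 m, i.e. 0.5466 AU.

0.547 AU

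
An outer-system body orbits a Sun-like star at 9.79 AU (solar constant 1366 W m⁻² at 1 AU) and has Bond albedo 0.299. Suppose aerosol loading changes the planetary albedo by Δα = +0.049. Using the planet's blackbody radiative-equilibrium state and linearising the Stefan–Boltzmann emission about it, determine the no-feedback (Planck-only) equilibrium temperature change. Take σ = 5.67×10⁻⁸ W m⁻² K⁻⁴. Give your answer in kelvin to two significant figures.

Flux at the orbit: S = 1366/(9.79)² = 14.25 W m⁻².
Reference equilibrium: T_e = [S(1−α)/(4σ)]^(1/4) = 81.47 K.
ΔF = −(S/4)Δα = −(14.25/4)×(+0.049) = -0.1746 W m⁻².
Planck response: λ_P = 4σT_e³ = 4·5.67×10⁻⁸·(81.47)³ = 0.1226 W m⁻²/K.
Hence the no-feedback warming is ΔF/(4σT_e³) = -1.42 K.

-1.4 K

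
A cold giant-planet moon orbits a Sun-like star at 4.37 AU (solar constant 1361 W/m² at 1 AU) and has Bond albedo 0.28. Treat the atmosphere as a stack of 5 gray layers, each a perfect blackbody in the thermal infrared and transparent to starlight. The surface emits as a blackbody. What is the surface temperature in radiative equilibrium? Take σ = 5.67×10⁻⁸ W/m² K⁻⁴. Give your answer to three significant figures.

Irradiance scales as 1/d², so S = 1361 W/m² × (1/4.37)² = 71.27 W/m².
The effective emission temperature is T_e = [S(1−α)/(4σ)]^¼ = 122.6 K.
For an N-layer opaque stack, T_s⁴ = (N+1)T_e⁴, hence T_s = (6)^(1/4)×122.6 K = 191.9 K.

192 K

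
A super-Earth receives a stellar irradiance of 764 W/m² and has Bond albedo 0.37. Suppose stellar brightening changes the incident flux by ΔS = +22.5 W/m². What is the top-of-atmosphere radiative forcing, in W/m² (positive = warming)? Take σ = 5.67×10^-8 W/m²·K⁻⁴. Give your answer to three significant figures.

3.54 W/m²

Only a fraction (1−α) is absorbed and it's spread over 4πR², so ΔF = (1−α)ΔS/4 = 3.544 W/m².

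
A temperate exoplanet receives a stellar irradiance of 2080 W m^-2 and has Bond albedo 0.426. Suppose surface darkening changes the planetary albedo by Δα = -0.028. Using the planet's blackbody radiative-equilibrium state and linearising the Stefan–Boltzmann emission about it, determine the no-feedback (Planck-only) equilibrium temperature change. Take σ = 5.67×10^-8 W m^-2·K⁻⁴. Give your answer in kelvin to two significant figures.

3.3 kelvin

Unperturbed T_e = [2080·(1−0.426)/(4σ)]^¼ = 269.4 K.
TOA radiative forcing: ΔF = −S·Δα/4 = −2080·(-0.028)/4 = 14.56 W m^-2.
The Planck feedback parameter is 4σT_e³ = 4.432 W m^-2/K.
So ΔT₀ = 14.56/4.432 = 3.28 K.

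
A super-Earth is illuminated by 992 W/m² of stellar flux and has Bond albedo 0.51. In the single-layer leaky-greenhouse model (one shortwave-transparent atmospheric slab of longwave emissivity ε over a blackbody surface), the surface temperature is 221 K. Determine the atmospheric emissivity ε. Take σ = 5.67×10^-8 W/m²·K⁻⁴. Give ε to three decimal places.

TOA balance gives T_e = 215.2 K.
Since (2−ε)/2 = (T_e/T_s)⁴ = 0.8985, ε = 0.2031.

0.203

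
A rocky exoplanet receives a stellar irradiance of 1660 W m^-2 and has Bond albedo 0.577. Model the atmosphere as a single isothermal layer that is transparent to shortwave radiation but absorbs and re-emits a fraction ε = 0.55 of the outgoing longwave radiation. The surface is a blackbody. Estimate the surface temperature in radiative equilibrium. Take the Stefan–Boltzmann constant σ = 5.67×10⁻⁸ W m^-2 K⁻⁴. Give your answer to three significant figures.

256 kelvin

At the top of the atmosphere, σT_e⁴ = S(1−α)/4 = 175.5 W m^-2, giving T_e = 235.9 K.
Surface balance with a leaky layer gives σT_s⁴ = σT_e⁴·2/(2−ε), so T_s = T_e·[2/(2−0.55)]^(1/4) = 255.6 K.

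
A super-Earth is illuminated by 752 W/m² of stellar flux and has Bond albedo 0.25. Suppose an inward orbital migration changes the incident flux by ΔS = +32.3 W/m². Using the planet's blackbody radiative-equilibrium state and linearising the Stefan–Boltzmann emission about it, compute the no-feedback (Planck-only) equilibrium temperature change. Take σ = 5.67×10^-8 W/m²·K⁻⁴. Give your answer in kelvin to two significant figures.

2.4 K

The baseline emission temperature is T_e = 223.3 K.
Only a fraction (1−α) is absorbed and it's spread over 4πR², so ΔF = (1−α)ΔS/4 = 6.056 W/m².
Planck response: λ_P = 4σT_e³ = 4·5.67×10⁻⁸·(223.3)³ = 2.526 W/m²/K.
So ΔT₀ = 6.056/2.526 = 2.40 K.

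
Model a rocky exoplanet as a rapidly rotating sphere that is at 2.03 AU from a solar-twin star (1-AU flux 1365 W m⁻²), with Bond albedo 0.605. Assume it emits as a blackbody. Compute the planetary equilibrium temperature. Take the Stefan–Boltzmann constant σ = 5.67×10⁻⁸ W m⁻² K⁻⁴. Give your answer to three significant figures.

155 K

Irradiance scales as 1/d², so S = 1365 W m⁻² × (1/2.03)² = 331.2 W m⁻².
Absorbed flux (global mean): S(1−α)/4 = 331.2·0.395/4 = 32.71 W m⁻².
Set σT⁴ = 32.71 → T = (32.71/σ)^(1/4) = 155.0 K.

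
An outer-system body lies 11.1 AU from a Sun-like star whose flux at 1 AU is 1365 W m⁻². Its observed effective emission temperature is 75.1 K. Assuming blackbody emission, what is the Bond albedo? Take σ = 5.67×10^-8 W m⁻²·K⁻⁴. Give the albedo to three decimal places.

Irradiance scales as 1/d², so S = 1365 W m⁻² × (1/11.1)² = 11.08 W m⁻².
From σT⁴ = S(1−α)/4 we invert for α: 1−α = 4σT⁴/S.
4σT⁴ = 4·5.67×10⁻⁸·(75.1)⁴ = 7.214 W m⁻².
Hence α = 1 − 7.214/11.08 = 0.3488.

0.349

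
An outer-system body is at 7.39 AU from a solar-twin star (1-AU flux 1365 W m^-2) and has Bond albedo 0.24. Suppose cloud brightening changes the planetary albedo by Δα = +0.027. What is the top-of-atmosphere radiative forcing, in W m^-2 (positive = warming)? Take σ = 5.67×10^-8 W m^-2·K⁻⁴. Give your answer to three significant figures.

By the inverse-square law, S = 1365/7.39² = 24.99 W m^-2.
TOA radiative forcing: ΔF = −S·Δα/4 = −24.99·(+0.027)/4 = -0.1687 W m^-2.

-0.169 W m^-2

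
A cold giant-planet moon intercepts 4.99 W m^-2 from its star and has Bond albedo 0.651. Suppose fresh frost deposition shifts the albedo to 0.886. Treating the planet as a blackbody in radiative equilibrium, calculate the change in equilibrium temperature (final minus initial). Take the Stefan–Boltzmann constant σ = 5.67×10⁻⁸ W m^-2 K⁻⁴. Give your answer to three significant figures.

-12.8 K

With α = 0.651, T₁ = 52.64 K.
With α = 0.886, T₂ = 39.80 K.
Change: 39.80 − 52.64 = -12.84 K.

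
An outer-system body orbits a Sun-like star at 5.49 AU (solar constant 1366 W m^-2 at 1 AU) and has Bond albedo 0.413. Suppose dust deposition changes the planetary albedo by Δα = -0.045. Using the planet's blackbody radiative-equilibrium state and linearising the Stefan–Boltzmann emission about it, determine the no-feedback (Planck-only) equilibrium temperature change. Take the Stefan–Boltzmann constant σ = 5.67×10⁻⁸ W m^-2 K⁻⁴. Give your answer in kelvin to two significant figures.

Flux at the orbit: S = 1366/(5.49)² = 45.32 W m^-2.
Reference equilibrium: T_e = [S(1−α)/(4σ)]^(1/4) = 104.1 K.
The change in absorbed flux is Δ[S(1−α)/4] = −SΔα/4 = 0.5099 W m^-2.
Linearising σT⁴ gives d(σT⁴)/dT = 4σT_e³ = 0.2556 W m^-2 per K.
So ΔT₀ = 0.5099/0.2556 = 1.99 K.

2.0 K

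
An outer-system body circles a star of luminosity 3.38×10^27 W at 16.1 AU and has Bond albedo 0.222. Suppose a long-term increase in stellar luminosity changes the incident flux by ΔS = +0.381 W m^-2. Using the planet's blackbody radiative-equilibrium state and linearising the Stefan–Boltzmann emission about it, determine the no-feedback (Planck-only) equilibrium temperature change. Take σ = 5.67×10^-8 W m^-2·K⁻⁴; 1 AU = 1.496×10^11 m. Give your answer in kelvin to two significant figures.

Orbital distance: d = 16.1 AU = 2.409×10^12 m.
Spreading L over a sphere of radius d: S = 3.38×10^27/(4π·2.41×10^12²) = 46.37 W m^-2.
The baseline emission temperature is T_e = 112.3 K.
Only a fraction (1−α) is absorbed and it's spread over 4πR², so ΔF = (1−α)ΔS/4 = 0.07410 W m^-2.
The Planck feedback parameter is 4σT_e³ = 0.3212 W m^-2/K.
ΔT₀ = ΔF/λ_P = 0.07410/0.3212 = 0.231 K.

0.23 K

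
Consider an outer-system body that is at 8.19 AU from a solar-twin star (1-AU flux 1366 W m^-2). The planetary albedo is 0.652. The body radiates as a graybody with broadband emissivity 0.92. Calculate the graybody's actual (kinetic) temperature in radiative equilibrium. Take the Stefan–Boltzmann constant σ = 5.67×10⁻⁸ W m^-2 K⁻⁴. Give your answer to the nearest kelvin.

76 K

Flux at the orbit: S = 1366/(8.19)² = 20.36 W m^-2.
The planet absorbs (1−α)S over its disc πR² and re-emits over 4πR², so the mean absorbed flux is (1−0.652)·20.36/4 = 1.772 W m^-2.
Equating to εσT⁴ with ε = 0.92: T = (1.772/0.92σ)^(1/4) = 76.34 K.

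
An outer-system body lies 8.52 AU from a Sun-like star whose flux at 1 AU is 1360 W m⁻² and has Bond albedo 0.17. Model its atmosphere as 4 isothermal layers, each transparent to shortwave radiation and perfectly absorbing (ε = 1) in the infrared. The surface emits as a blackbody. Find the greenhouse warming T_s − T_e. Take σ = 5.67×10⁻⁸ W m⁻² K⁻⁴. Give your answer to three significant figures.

Flux at the orbit: S = 1360/(8.52)² = 18.74 W m⁻².
OLR = S(1−α)/4 = 3.888 W m⁻²; the top layer radiates at T_e = 91.00 K.
Surface: T_s = (5)^¼·T_e = 136.1 K.
Warming: T_s − T_e = 45.07 K.

45.1 K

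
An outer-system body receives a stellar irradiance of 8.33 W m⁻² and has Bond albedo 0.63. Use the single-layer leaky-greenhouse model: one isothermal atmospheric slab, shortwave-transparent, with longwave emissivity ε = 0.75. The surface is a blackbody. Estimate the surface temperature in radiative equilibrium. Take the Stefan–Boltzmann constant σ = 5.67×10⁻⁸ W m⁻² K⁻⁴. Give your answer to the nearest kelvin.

At the top of the atmosphere, σT_e⁴ = S(1−α)/4 = 0.7705 W m⁻², giving T_e = 60.72 K.
Surface balance with a leaky layer gives σT_s⁴ = σT_e⁴·2/(2−ε), so T_s = T_e·[2/(2−0.75)]^(1/4) = 68.29 K.

68 kelvin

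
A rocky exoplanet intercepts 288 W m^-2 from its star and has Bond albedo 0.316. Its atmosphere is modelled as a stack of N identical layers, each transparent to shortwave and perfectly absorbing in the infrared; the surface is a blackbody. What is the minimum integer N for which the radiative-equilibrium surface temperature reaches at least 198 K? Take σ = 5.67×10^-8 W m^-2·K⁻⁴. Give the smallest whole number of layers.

The effective emission temperature is T_e = [S(1−α)/(4σ)]^¼ = 171.7 K.
Need (N+1)T_e⁴ ≥ T_s⁴, i.e. N+1 ≥ (198/171.7)⁴ = 1.770.
Rounding up, N = 1.

1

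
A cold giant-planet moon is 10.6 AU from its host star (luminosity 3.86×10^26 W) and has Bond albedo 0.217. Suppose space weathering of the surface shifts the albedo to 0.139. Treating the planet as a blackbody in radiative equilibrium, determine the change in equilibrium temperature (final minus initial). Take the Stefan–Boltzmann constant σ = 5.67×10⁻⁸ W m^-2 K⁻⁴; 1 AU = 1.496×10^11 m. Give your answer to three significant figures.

d = 10.6 × 1.496×10^11 m = 1.586×10^12 m.
Spreading L over a sphere of radius d: S = 3.86×10^26/(4π·1.59×10^12²) = 12.22 W m^-2.
Before: T₁ = [12.22·0.783/(4σ)]^(1/4) = 80.59 K.
After:  T₂ = [12.22·0.861/(4σ)]^(1/4) = 82.52 K.
ΔT = T₂ − T₁ = 1.936 K.

1.94 kelvin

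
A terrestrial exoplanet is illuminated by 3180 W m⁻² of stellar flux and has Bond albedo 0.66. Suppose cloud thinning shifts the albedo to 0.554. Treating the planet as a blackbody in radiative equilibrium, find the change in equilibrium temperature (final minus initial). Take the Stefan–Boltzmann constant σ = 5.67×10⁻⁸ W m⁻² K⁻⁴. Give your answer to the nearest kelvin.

Before: T₁ = [3180·0.34/(4σ)]^(1/4) = 262.8 K.
With α = 0.554, T₂ = 281.2 K.
ΔT = T₂ − T₁ = 18.45 K.

18 kelvin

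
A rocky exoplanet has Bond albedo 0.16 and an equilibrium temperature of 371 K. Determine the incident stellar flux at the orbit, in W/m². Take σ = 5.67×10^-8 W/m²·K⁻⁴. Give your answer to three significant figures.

Invert the energy balance for S: S = 4σT⁴/(1−α).
The emitted flux is σT⁴ = 1074 W/m².
So S = 4×1074/(1−0.16) = 5115 W/m².

5120 W/m²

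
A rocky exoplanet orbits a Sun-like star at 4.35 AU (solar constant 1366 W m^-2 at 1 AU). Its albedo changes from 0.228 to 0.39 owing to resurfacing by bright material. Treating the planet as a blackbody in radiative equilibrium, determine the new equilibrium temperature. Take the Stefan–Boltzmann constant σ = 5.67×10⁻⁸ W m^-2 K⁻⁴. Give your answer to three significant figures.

118 kelvin

Irradiance scales as 1/d², so S = 1366 W m^-2 × (1/4.35)² = 72.19 W m^-2.
With the new albedo, S(1−α₂)/4 = 11.01 W m^-2, so T₂ = 118.0 K.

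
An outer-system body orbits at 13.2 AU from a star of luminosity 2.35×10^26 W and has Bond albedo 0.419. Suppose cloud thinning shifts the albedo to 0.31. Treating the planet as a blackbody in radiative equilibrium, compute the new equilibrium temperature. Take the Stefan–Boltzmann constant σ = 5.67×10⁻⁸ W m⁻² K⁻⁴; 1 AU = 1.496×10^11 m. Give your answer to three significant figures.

61.8 K

Orbital distance: d = 13.2 AU = 1.975×10^12 m.
S = L/(4πd²) = 4.796 W m⁻².
T₂ = [S(1−α₂)/(4σ)]^(1/4) = [4.796·0.69/(4σ)]^(1/4) = 61.80 K.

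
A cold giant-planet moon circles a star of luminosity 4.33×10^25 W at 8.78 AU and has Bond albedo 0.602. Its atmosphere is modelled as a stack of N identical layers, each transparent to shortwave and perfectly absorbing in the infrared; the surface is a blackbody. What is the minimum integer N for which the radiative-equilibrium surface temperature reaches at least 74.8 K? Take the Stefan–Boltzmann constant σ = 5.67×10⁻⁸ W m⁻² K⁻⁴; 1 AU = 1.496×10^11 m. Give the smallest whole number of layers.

8

d = 8.78 × 1.496×10^11 m = 1.313×10^12 m.
S = L/(4πd²) = 1.997 W m⁻².
OLR = S(1−α)/4 = 0.1987 W m⁻²; the top layer radiates at T_e = 43.27 K.
T_s = (N+1)^(1/4)·T_e ≥ 74.8 K requires N+1 ≥ (T_s/T_e)⁴ = (74.8/43.27)⁴ = 8.932.
The minimum whole number is N = 8.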